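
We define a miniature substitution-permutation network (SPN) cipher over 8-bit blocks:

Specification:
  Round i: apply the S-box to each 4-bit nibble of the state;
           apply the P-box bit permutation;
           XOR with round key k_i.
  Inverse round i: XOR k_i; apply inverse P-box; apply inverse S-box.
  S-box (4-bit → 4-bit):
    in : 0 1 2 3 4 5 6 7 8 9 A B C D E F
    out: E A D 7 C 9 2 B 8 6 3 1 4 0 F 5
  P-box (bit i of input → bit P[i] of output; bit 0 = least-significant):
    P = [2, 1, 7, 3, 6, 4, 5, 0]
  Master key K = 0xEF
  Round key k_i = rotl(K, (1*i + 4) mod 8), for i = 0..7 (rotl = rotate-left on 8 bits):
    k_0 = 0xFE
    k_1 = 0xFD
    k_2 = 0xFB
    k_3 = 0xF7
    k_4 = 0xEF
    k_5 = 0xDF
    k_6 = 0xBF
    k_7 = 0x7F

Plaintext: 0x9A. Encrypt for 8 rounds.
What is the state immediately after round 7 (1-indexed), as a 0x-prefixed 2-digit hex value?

0x01

s_0 = plaintext = 0x9A
s_1 = Round(s_0, k_0) = 0xC8
s_2 = Round(s_1, k_1) = 0xD5
s_3 = Round(s_2, k_2) = 0xF7
s_4 = Round(s_3, k_3) = 0x99
s_5 = Round(s_4, k_4) = 0x5D
s_6 = Round(s_5, k_5) = 0x9E
s_7 = Round(s_6, k_6) = 0x01
s_8 = Round(s_7, k_7) = 0x44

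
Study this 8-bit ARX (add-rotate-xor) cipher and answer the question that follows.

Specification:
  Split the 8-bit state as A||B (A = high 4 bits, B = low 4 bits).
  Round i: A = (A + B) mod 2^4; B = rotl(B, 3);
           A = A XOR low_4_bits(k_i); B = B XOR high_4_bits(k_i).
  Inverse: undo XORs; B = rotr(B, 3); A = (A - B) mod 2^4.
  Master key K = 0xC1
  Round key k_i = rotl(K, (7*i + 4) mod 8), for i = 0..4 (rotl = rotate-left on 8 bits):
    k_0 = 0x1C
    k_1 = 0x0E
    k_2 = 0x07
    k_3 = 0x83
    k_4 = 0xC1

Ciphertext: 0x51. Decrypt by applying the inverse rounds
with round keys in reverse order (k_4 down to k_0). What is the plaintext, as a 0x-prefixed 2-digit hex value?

0xB1

s_0 = ciphertext = 0x51
s_1 = InvRound(s_0, k_4) = 0x9B
s_2 = InvRound(s_1, k_3) = 0x46
s_3 = InvRound(s_2, k_2) = 0x7C
s_4 = InvRound(s_3, k_1) = 0x09
s_5 = InvRound(s_4, k_0) = 0xB1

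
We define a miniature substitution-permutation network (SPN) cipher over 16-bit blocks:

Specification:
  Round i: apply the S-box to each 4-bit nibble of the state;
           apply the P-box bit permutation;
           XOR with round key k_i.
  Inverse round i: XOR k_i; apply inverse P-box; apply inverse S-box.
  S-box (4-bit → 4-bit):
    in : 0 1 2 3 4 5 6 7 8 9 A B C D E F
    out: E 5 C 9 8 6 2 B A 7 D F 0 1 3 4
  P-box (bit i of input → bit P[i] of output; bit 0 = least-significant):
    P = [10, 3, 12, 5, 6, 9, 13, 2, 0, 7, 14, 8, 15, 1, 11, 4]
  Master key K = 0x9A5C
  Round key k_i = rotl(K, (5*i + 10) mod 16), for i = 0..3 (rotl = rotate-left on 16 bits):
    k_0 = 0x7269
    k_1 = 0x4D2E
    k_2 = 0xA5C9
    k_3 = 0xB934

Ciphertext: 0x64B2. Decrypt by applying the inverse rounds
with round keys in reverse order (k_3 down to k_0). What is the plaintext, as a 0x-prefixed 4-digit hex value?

0x443D

s_0 = ciphertext = 0x64B2
s_1 = InvRound(s_0, k_3) = 0x9041
s_2 = InvRound(s_1, k_2) = 0xC8F9
s_3 = InvRound(s_2, k_1) = 0x773D
s_4 = InvRound(s_3, k_0) = 0x443D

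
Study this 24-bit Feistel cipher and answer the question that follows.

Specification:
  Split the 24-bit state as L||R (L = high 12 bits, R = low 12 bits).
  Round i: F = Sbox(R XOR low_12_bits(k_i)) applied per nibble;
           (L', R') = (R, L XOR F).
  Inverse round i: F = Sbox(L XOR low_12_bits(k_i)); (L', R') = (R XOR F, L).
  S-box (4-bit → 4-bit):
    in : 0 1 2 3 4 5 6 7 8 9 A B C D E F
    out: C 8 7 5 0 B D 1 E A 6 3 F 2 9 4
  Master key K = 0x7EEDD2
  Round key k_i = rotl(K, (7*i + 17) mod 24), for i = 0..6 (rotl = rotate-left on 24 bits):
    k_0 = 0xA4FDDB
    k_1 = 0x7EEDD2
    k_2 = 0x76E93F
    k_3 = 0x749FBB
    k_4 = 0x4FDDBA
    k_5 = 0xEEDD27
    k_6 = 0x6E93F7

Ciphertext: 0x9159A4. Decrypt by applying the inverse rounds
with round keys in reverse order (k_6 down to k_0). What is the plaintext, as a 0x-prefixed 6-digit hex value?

s_0 = ciphertext = 0x9159A4
s_1 = InvRound(s_0, k_6) = 0xF33915
s_2 = InvRound(s_1, k_5) = 0xE95F33
s_3 = InvRound(s_2, k_4) = 0xA47E95
s_4 = InvRound(s_3, k_3) = 0x5DAA47
s_5 = InvRound(s_4, k_2) = 0x5DC5DA
s_6 = InvRound(s_5, k_1) = 0xB135DC
s_7 = InvRound(s_6, k_0) = 0x822B13

0x822B13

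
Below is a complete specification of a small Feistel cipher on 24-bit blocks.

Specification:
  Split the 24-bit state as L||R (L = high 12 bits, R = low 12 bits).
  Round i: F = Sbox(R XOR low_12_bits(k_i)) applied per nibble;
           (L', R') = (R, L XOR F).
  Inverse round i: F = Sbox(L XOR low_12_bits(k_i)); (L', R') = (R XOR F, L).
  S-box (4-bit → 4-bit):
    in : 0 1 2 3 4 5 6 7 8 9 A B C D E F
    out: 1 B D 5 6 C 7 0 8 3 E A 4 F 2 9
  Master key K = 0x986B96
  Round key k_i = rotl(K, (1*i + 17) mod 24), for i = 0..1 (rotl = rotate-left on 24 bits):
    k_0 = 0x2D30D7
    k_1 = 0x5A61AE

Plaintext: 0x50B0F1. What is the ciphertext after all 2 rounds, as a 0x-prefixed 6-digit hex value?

0x4DCCFC

s_0 = plaintext = 0x50B0F1
s_1 = Round(s_0, k_0) = 0x0F14DC
s_2 = Round(s_1, k_1) = 0x4DCCFC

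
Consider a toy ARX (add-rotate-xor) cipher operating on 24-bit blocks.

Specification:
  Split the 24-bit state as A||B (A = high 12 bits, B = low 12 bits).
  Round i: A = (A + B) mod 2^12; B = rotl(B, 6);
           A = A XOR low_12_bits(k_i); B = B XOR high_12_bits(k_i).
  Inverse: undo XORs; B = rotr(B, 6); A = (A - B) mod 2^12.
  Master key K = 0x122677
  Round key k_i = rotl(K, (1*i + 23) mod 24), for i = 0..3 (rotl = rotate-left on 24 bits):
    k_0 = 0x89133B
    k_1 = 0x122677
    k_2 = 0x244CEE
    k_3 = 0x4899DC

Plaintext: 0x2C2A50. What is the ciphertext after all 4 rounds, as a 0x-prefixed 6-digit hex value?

0x41CA90

s_0 = plaintext = 0x2C2A50
s_1 = Round(s_0, k_0) = 0xE29CB8
s_2 = Round(s_1, k_1) = 0xC96F10
s_3 = Round(s_2, k_2) = 0x748678
s_4 = Round(s_3, k_3) = 0x41CA90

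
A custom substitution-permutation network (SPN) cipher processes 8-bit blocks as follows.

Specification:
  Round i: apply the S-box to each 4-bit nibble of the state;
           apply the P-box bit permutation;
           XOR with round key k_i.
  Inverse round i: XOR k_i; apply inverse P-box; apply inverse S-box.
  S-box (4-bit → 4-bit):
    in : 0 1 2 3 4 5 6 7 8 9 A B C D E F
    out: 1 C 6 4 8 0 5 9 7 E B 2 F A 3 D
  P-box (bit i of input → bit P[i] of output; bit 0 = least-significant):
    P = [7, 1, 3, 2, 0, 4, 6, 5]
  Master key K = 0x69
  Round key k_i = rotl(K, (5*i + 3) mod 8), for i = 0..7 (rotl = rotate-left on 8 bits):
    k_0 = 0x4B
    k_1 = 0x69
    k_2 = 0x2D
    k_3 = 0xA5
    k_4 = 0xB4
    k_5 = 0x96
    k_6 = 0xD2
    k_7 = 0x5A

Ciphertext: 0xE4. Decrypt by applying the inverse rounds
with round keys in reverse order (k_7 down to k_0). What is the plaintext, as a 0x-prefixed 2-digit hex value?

0x90

s_0 = ciphertext = 0xE4
s_1 = InvRound(s_0, k_7) = 0xDC
s_2 = InvRound(s_1, k_6) = 0x59
s_3 = InvRound(s_2, k_5) = 0x6C
s_4 = InvRound(s_3, k_4) = 0x26
s_5 = InvRound(s_4, k_3) = 0x0E
s_6 = InvRound(s_5, k_2) = 0x7B
s_7 = InvRound(s_6, k_1) = 0xBB
s_8 = InvRound(s_7, k_0) = 0x90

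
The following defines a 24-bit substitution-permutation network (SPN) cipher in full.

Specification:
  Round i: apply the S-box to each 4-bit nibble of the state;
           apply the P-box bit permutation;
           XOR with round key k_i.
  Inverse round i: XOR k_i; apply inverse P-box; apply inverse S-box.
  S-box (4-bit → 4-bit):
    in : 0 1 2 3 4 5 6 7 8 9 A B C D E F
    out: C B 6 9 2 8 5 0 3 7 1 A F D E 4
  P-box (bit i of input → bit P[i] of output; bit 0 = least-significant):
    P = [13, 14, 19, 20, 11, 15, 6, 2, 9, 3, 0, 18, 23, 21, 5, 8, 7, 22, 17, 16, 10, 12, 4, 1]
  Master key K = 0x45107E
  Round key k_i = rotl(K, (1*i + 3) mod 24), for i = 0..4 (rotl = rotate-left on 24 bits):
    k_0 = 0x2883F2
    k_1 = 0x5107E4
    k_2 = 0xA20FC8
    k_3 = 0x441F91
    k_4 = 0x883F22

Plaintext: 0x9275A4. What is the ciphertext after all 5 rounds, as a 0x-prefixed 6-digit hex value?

0x16E984

s_0 = plaintext = 0x9275A4
s_1 = Round(s_0, k_0) = 0x6EDFE2
s_2 = Round(s_1, k_1) = 0x9AC291
s_3 = Round(s_2, k_2) = 0x12F231
s_4 = Round(s_3, k_3) = 0x1663BE
s_5 = Round(s_4, k_4) = 0x16E984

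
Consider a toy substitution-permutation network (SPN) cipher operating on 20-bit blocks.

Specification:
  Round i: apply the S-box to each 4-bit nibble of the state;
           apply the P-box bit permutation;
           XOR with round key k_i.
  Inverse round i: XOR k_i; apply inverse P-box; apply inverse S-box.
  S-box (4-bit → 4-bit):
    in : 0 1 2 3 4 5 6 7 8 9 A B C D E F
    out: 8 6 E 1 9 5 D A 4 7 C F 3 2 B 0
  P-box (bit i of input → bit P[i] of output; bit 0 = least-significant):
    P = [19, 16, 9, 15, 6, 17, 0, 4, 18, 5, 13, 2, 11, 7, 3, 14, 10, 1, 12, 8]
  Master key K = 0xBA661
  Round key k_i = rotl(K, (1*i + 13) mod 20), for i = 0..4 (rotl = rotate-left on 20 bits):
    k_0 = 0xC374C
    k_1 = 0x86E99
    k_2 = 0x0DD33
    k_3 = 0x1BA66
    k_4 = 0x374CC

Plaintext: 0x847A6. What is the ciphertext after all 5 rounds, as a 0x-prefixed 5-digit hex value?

0xC0A8C

s_0 = plaintext = 0x847A6
s_1 = Round(s_0, k_0) = 0x4ED79
s_2 = Round(s_1, k_1) = 0x32129
s_3 = Round(s_2, k_2) = 0xBBB8A
s_4 = Round(s_3, k_3) = 0x545C9
s_5 = Round(s_4, k_4) = 0xC0A8C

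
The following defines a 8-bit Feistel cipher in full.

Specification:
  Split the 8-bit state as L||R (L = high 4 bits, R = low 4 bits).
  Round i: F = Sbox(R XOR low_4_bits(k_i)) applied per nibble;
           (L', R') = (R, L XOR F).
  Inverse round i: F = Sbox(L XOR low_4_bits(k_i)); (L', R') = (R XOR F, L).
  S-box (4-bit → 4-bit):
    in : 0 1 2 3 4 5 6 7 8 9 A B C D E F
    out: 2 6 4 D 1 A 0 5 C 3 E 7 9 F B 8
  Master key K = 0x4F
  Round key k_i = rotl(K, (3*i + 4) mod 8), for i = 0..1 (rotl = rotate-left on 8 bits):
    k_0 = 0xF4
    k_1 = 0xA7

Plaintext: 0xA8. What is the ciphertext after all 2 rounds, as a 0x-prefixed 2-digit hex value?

0x39

s_0 = plaintext = 0xA8
s_1 = Round(s_0, k_0) = 0x83
s_2 = Round(s_1, k_1) = 0x39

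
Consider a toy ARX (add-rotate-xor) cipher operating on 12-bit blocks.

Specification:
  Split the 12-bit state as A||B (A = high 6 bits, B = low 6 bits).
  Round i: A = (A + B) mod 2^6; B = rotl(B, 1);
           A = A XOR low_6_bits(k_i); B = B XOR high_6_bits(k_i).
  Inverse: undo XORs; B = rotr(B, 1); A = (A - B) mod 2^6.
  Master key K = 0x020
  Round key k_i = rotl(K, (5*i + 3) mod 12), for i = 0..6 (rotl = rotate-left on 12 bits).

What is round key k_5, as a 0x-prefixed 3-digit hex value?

K = 0x020
k_0 = rotl(K, (5*0+3) mod 12) = rotl(K, 3) = 0x100
k_1 = rotl(K, (5*1+3) mod 12) = rotl(K, 8) = 0x002
k_2 = rotl(K, (5*2+3) mod 12) = rotl(K, 1) = 0x040
k_3 = rotl(K, (5*3+3) mod 12) = rotl(K, 6) = 0x800
k_4 = rotl(K, (5*4+3) mod 12) = rotl(K, 11) = 0x010
k_5 = rotl(K, (5*5+3) mod 12) = rotl(K, 4) = 0x200

0x200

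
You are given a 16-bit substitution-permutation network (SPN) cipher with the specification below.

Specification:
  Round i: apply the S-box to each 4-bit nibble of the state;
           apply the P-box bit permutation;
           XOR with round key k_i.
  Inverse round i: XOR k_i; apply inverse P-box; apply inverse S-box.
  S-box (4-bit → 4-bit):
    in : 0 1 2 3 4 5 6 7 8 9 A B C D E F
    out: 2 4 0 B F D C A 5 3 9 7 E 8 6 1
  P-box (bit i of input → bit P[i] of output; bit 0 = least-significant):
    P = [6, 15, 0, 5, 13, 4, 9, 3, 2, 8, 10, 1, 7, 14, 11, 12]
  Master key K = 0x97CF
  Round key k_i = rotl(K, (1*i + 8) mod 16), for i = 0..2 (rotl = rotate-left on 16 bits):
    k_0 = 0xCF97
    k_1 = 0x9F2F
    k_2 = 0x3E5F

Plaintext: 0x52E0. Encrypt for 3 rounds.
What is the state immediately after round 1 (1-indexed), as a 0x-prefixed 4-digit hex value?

s_0 = plaintext = 0x52E0
s_1 = Round(s_0, k_0) = 0x5507
s_2 = Round(s_1, k_1) = 0x0399
s_3 = Round(s_2, k_2) = 0xDF09

0x5507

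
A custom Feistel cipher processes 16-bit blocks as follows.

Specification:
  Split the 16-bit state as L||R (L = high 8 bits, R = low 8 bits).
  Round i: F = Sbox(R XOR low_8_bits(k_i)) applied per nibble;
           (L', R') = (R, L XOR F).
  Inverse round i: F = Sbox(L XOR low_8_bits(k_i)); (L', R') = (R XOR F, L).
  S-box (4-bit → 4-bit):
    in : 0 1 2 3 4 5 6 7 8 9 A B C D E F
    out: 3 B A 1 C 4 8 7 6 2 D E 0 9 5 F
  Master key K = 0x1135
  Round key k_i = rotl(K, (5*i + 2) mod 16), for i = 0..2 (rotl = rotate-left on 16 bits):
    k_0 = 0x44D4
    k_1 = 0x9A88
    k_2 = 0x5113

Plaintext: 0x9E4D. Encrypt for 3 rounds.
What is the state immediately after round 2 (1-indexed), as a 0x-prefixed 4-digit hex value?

s_0 = plaintext = 0x9E4D
s_1 = Round(s_0, k_0) = 0x4DBC
s_2 = Round(s_1, k_1) = 0xBC51
s_3 = Round(s_2, k_2) = 0x5176

0xBC51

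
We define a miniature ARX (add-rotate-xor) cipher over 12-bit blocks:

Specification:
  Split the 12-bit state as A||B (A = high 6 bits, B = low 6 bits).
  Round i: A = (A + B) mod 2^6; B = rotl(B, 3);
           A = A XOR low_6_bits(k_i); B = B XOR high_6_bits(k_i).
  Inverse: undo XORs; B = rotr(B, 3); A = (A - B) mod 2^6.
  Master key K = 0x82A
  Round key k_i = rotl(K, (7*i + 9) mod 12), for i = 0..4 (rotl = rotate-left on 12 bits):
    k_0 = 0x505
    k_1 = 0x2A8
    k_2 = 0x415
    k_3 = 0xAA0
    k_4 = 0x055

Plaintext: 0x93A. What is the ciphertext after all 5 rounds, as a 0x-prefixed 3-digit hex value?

s_0 = plaintext = 0x93A
s_1 = Round(s_0, k_0) = 0x6C3
s_2 = Round(s_1, k_1) = 0xD92
s_3 = Round(s_2, k_2) = 0x742
s_4 = Round(s_3, k_3) = 0xFFA
s_5 = Round(s_4, k_4) = 0xB16

0xB16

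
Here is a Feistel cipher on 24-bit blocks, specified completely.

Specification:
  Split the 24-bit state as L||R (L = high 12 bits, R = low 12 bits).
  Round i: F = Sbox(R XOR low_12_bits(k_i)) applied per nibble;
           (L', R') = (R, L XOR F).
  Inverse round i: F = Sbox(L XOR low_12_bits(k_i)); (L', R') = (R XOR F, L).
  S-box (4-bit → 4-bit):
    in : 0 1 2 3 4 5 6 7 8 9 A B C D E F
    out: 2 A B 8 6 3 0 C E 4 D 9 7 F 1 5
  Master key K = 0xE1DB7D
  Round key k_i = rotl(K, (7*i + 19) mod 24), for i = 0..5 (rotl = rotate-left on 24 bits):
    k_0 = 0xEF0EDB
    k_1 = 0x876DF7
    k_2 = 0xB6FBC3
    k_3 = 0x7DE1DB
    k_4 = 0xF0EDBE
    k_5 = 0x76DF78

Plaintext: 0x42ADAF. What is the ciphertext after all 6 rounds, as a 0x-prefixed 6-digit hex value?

0x76E4C0

s_0 = plaintext = 0x42ADAF
s_1 = Round(s_0, k_0) = 0xDAFCEC
s_2 = Round(s_1, k_1) = 0xCEC706
s_3 = Round(s_2, k_2) = 0x706B9F
s_4 = Round(s_3, k_3) = 0xB9FA60
s_5 = Round(s_4, k_4) = 0xA6076E
s_6 = Round(s_5, k_5) = 0x76E4C0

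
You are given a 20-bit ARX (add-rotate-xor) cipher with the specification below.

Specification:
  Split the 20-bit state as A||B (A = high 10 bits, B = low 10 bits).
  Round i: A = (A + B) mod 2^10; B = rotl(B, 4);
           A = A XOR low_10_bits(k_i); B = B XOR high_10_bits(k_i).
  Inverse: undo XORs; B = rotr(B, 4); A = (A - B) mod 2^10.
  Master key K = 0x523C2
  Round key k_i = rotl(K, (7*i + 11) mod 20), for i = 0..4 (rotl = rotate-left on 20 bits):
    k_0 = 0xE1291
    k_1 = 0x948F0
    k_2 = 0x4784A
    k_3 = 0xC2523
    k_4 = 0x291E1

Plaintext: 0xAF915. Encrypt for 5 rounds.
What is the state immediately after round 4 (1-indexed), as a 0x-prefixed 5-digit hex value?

0x75F3B

s_0 = plaintext = 0xAF915
s_1 = Round(s_0, k_0) = 0x50AD0
s_2 = Round(s_1, k_1) = 0x38B59
s_3 = Round(s_2, k_2) = 0x1C483
s_4 = Round(s_3, k_3) = 0x75F3B
s_5 = Round(s_4, k_4) = 0x3CF18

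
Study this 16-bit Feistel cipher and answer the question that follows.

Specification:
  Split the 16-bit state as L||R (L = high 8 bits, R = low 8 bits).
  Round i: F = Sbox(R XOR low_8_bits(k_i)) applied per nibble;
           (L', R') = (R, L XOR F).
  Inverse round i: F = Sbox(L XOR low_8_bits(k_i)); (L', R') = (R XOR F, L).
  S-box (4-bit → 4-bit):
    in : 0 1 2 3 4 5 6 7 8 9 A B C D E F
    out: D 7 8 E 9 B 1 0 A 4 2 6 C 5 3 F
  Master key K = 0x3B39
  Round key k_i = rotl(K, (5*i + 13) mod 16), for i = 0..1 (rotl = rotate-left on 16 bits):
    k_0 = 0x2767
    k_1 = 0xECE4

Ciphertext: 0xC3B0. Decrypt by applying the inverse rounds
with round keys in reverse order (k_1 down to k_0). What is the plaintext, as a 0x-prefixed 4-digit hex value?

s_0 = ciphertext = 0xC3B0
s_1 = InvRound(s_0, k_1) = 0x30C3
s_2 = InvRound(s_1, k_0) = 0x7330

0x7330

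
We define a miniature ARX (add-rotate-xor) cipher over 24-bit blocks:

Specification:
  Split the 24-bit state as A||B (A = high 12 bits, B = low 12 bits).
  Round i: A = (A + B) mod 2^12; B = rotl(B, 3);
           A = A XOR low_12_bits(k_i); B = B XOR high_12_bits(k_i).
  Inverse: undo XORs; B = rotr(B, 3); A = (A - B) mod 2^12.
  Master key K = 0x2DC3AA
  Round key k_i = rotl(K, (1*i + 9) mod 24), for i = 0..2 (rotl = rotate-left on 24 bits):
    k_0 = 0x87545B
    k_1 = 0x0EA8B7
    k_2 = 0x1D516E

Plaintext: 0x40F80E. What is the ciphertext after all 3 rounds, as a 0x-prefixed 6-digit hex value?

s_0 = plaintext = 0x40F80E
s_1 = Round(s_0, k_0) = 0x846801
s_2 = Round(s_1, k_1) = 0x8F00E6
s_3 = Round(s_2, k_2) = 0x8B86E5

0x8B86E5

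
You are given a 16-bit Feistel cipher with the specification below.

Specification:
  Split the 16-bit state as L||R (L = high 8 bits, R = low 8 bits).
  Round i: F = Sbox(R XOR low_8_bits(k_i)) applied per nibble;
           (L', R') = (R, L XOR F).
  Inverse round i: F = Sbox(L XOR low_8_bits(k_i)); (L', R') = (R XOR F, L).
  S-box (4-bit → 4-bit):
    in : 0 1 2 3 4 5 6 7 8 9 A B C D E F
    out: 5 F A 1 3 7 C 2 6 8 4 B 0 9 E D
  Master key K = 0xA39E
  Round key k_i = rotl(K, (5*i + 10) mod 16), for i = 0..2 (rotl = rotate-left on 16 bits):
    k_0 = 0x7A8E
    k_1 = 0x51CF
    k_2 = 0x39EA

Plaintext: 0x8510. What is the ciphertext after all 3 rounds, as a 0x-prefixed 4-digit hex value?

s_0 = plaintext = 0x8510
s_1 = Round(s_0, k_0) = 0x100B
s_2 = Round(s_1, k_1) = 0x0B13
s_3 = Round(s_2, k_2) = 0x13D3

0x13D3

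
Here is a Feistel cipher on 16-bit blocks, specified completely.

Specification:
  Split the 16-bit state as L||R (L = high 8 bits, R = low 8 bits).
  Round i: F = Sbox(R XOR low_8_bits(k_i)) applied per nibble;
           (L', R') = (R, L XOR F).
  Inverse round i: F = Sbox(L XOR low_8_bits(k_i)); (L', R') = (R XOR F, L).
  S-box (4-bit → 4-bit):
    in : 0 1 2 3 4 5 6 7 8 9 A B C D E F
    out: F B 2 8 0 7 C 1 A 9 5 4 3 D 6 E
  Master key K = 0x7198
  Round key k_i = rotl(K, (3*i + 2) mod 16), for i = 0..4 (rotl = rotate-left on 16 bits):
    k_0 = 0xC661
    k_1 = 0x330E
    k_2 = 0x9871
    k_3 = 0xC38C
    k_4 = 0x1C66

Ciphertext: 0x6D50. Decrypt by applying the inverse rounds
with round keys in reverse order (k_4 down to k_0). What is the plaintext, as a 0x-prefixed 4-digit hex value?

s_0 = ciphertext = 0x6D50
s_1 = InvRound(s_0, k_4) = 0xA46D
s_2 = InvRound(s_1, k_3) = 0x47A4
s_3 = InvRound(s_2, k_2) = 0x2847
s_4 = InvRound(s_3, k_1) = 0x6B28
s_5 = InvRound(s_4, k_0) = 0xDD6B

0xDD6B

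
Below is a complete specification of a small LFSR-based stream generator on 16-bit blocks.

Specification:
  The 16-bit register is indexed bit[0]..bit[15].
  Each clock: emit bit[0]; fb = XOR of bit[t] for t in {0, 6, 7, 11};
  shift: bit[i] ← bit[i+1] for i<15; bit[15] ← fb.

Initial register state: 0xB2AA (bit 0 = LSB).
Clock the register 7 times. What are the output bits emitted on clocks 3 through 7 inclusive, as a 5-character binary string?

01010

reg_0 = 0xB2AA
clock 1: out=0, reg = 0xD955
clock 2: out=1, reg = 0xECAA
clock 3: out=0, reg = 0x7655
clock 4: out=1, reg = 0x3B2A
clock 5: out=0, reg = 0x9D95
clock 6: out=1, reg = 0xCECA
clock 7: out=0, reg = 0xE765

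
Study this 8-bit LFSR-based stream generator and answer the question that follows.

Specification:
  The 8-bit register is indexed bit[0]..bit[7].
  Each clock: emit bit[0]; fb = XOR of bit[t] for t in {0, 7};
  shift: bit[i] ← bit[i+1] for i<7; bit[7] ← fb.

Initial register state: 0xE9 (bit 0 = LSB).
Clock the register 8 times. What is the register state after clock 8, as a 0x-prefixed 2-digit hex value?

0x58

reg_0 = 0xE9
clock 1: out=1, reg = 0x74
clock 2: out=0, reg = 0x3A
clock 3: out=0, reg = 0x1D
clock 4: out=1, reg = 0x8E
clock 5: out=0, reg = 0xC7
clock 6: out=1, reg = 0x63
clock 7: out=1, reg = 0xB1
clock 8: out=1, reg = 0x58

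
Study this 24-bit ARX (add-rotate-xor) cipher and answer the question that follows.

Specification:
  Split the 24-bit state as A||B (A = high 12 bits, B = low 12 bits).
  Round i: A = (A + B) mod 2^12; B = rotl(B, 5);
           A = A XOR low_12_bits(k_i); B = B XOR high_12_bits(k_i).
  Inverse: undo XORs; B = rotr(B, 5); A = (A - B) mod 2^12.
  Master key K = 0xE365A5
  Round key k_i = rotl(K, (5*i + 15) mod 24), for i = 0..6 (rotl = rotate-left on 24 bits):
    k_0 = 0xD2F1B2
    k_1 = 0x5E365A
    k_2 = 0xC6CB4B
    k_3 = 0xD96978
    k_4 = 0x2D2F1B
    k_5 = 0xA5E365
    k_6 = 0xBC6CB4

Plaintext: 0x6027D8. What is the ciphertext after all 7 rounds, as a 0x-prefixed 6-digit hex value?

0xCECB08

s_0 = plaintext = 0x6027D8
s_1 = Round(s_0, k_0) = 0xC68620
s_2 = Round(s_1, k_1) = 0x4D21EF
s_3 = Round(s_2, k_2) = 0xD8A18F
s_4 = Round(s_3, k_3) = 0x661C75
s_5 = Round(s_4, k_4) = 0xDCDC6A
s_6 = Round(s_5, k_5) = 0x952706
s_7 = Round(s_6, k_6) = 0xCECB08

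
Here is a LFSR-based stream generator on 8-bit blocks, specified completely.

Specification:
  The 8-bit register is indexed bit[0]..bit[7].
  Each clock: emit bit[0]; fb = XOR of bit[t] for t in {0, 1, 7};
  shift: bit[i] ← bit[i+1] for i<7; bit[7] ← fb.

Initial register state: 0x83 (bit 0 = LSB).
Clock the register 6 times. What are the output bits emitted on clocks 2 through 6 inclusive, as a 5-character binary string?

10000

reg_0 = 0x83
clock 1: out=1, reg = 0xC1
clock 2: out=1, reg = 0x60
clock 3: out=0, reg = 0x30
clock 4: out=0, reg = 0x18
clock 5: out=0, reg = 0x0C
clock 6: out=0, reg = 0x06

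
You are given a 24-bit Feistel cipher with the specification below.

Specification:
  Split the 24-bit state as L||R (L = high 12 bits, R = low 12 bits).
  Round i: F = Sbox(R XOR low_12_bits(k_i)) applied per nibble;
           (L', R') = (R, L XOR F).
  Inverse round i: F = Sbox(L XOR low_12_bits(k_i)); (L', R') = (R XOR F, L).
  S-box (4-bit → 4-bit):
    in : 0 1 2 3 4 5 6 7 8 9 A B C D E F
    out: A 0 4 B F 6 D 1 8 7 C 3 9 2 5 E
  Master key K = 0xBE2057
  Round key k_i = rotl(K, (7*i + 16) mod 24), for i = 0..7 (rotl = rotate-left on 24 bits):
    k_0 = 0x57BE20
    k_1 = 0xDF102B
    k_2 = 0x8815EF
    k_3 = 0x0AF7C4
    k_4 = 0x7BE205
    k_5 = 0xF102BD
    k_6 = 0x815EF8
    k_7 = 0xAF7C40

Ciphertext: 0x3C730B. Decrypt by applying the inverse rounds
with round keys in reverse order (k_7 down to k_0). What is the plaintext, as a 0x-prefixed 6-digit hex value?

s_0 = ciphertext = 0x3C730B
s_1 = InvRound(s_0, k_7) = 0xD8A3C7
s_2 = InvRound(s_1, k_6) = 0x8D3D8A
s_3 = InvRound(s_2, k_5) = 0x15F8D3
s_4 = InvRound(s_3, k_4) = 0x3BF15F
s_5 = InvRound(s_4, k_3) = 0xE4C3BF
s_6 = InvRound(s_5, k_2) = 0x074E4C
s_7 = InvRound(s_6, k_1) = 0x422074
s_8 = InvRound(s_7, k_0) = 0xCD0422

0xCD0422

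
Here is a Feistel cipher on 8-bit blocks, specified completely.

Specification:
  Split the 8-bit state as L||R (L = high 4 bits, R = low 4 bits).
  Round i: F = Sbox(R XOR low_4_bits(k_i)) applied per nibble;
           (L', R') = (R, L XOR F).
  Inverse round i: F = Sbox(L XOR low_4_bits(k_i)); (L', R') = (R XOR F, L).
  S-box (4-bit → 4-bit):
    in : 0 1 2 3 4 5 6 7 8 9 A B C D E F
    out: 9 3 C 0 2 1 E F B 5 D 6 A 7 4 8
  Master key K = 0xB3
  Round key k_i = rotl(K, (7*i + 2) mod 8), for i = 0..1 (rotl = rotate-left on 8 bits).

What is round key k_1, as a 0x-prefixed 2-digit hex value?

0x67

K = 0xB3
k_0 = rotl(K, (7*0+2) mod 8) = rotl(K, 2) = 0xCE
k_1 = rotl(K, (7*1+2) mod 8) = rotl(K, 1) = 0x67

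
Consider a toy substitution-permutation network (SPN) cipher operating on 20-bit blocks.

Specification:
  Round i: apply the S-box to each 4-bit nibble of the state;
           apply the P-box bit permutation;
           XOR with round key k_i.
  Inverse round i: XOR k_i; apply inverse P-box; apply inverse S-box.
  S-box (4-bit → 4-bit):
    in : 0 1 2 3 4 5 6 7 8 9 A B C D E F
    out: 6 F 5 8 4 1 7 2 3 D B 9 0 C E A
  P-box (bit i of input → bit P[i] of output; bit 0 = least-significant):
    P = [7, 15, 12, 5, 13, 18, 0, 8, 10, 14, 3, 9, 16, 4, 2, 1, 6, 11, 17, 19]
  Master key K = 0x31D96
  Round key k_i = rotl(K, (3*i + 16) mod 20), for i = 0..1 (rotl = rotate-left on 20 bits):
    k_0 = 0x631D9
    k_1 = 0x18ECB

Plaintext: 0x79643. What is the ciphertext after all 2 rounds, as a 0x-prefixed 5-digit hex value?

s_0 = plaintext = 0x79643
s_1 = Round(s_0, k_0) = 0x77DF6
s_2 = Round(s_1, k_1) = 0x51553

0x51553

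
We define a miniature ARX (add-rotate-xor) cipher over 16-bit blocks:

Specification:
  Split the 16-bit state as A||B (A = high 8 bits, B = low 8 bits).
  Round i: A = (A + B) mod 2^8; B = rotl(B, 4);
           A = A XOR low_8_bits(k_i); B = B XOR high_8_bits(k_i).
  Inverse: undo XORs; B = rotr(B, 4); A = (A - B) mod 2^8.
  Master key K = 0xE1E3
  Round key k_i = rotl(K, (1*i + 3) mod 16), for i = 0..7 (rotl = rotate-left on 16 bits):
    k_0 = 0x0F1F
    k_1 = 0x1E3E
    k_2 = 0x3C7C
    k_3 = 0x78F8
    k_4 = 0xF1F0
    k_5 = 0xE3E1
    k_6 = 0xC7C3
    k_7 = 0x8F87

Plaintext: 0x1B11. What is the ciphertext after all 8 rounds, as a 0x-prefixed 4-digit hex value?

0x1F4B

s_0 = plaintext = 0x1B11
s_1 = Round(s_0, k_0) = 0x331E
s_2 = Round(s_1, k_1) = 0x6FFF
s_3 = Round(s_2, k_2) = 0x12C3
s_4 = Round(s_3, k_3) = 0x2D44
s_5 = Round(s_4, k_4) = 0x81B5
s_6 = Round(s_5, k_5) = 0xD7B8
s_7 = Round(s_6, k_6) = 0x4C4C
s_8 = Round(s_7, k_7) = 0x1F4B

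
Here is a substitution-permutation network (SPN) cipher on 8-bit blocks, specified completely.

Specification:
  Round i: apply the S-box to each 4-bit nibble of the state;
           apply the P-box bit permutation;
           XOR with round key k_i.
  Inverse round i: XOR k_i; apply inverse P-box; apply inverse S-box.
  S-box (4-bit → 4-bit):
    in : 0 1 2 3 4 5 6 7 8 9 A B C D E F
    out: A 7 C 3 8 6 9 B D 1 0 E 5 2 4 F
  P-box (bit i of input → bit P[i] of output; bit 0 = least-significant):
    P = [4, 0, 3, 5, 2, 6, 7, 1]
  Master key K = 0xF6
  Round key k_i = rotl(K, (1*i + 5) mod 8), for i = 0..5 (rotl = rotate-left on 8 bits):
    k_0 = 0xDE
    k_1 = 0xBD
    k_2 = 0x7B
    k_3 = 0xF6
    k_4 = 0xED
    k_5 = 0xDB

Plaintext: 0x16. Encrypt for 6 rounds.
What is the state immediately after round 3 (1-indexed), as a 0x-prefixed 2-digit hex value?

0x06

s_0 = plaintext = 0x16
s_1 = Round(s_0, k_0) = 0x2A
s_2 = Round(s_1, k_1) = 0x3F
s_3 = Round(s_2, k_2) = 0x06
s_4 = Round(s_3, k_3) = 0x84
s_5 = Round(s_4, k_4) = 0x4B
s_6 = Round(s_5, k_5) = 0xF0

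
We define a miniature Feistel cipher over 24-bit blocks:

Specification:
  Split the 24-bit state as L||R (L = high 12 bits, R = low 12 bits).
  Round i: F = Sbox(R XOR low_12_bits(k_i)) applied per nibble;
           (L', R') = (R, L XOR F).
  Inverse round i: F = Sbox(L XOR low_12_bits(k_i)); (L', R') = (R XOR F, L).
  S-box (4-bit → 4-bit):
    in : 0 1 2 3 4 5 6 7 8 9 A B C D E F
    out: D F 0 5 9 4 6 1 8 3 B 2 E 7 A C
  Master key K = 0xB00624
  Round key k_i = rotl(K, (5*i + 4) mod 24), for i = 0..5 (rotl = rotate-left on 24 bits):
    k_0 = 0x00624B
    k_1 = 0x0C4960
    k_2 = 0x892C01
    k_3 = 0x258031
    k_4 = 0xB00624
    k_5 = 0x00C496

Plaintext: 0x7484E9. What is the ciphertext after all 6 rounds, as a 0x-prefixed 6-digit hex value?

s_0 = plaintext = 0x7484E9
s_1 = Round(s_0, k_0) = 0x4E91F8
s_2 = Round(s_1, k_1) = 0x1F8CD1
s_3 = Round(s_2, k_2) = 0xCD1C85
s_4 = Round(s_3, k_3) = 0xC852F8
s_5 = Round(s_4, k_4) = 0x2F85FB
s_6 = Round(s_5, k_5) = 0x5FBD9F

0x5FBD9F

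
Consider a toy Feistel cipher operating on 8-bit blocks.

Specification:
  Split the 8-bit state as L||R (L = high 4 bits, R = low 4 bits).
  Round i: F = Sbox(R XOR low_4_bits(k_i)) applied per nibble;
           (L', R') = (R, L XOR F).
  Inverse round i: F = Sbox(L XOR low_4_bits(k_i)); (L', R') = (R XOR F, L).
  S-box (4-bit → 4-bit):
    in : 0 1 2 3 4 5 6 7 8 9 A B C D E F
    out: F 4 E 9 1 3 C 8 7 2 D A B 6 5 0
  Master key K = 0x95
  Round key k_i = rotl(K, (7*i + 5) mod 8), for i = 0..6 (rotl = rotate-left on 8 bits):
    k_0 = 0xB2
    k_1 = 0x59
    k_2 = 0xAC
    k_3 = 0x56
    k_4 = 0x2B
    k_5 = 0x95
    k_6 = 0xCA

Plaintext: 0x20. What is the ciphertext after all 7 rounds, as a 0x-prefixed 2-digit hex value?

0x3D

s_0 = plaintext = 0x20
s_1 = Round(s_0, k_0) = 0x0C
s_2 = Round(s_1, k_1) = 0xC3
s_3 = Round(s_2, k_2) = 0x3C
s_4 = Round(s_3, k_3) = 0xCE
s_5 = Round(s_4, k_4) = 0xEF
s_6 = Round(s_5, k_5) = 0xF3
s_7 = Round(s_6, k_6) = 0x3D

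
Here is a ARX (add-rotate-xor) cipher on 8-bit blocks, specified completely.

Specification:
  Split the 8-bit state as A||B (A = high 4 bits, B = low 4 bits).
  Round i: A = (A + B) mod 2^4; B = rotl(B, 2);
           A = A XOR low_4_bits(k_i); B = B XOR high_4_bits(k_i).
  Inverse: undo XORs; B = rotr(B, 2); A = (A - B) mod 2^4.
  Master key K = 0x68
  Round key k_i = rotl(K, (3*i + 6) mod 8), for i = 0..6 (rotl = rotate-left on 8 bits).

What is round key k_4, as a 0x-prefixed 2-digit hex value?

0xA1

K = 0x68
k_0 = rotl(K, (3*0+6) mod 8) = rotl(K, 6) = 0x1A
k_1 = rotl(K, (3*1+6) mod 8) = rotl(K, 1) = 0xD0
k_2 = rotl(K, (3*2+6) mod 8) = rotl(K, 4) = 0x86
k_3 = rotl(K, (3*3+6) mod 8) = rotl(K, 7) = 0x34
k_4 = rotl(K, (3*4+6) mod 8) = rotl(K, 2) = 0xA1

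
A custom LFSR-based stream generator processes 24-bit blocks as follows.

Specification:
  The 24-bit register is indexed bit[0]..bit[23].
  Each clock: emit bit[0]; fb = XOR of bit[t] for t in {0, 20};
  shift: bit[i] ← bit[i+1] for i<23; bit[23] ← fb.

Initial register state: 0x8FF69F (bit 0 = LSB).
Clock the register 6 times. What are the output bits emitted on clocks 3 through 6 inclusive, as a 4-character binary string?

reg_0 = 0x8FF69F
clock 1: out=1, reg = 0xC7FB4F
clock 2: out=1, reg = 0xE3FDA7
clock 3: out=1, reg = 0xF1FED3
clock 4: out=1, reg = 0x78FF69
clock 5: out=1, reg = 0x3C7FB4
clock 6: out=0, reg = 0x9E3FDA

1110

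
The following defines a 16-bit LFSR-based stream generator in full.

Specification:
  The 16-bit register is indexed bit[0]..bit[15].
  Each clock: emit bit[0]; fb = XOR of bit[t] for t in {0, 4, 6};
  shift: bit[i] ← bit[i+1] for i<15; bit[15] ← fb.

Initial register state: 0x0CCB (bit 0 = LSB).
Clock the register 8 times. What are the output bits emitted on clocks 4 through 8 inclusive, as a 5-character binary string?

10011

reg_0 = 0x0CCB
clock 1: out=1, reg = 0x0665
clock 2: out=1, reg = 0x0332
clock 3: out=0, reg = 0x8199
clock 4: out=1, reg = 0x40CC
clock 5: out=0, reg = 0xA066
clock 6: out=0, reg = 0xD033
clock 7: out=1, reg = 0x6819
clock 8: out=1, reg = 0x340C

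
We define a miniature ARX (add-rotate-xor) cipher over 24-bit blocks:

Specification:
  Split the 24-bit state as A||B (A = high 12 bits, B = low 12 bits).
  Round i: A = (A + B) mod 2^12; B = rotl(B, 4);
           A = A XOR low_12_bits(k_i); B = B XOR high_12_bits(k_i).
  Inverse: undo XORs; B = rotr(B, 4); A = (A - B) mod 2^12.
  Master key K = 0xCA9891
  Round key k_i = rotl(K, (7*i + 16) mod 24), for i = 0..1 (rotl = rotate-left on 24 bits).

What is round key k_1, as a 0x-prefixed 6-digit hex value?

0xE54C48

K = 0xCA9891
k_0 = rotl(K, (7*0+16) mod 24) = rotl(K, 16) = 0x91CA98
k_1 = rotl(K, (7*1+16) mod 24) = rotl(K, 23) = 0xE54C48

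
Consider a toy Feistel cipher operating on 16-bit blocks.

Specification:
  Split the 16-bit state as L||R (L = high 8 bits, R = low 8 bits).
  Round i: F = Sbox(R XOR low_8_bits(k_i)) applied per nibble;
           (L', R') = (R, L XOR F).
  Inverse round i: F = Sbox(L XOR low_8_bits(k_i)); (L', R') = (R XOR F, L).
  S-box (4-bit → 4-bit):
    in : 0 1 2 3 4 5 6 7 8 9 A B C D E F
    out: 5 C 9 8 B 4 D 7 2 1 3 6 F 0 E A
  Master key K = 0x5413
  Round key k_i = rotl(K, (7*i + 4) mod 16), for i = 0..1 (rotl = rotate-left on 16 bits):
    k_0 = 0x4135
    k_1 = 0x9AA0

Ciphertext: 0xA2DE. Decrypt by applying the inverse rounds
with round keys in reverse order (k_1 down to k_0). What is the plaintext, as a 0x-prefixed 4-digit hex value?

s_0 = ciphertext = 0xA2DE
s_1 = InvRound(s_0, k_1) = 0x87A2
s_2 = InvRound(s_1, k_0) = 0xCB87

0xCB87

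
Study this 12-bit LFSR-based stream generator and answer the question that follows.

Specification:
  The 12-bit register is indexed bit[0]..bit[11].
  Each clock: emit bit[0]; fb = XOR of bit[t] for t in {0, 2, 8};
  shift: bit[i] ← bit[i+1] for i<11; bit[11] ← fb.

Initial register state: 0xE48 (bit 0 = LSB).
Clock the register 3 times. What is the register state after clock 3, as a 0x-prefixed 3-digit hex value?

0x9C9

reg_0 = 0xE48
clock 1: out=0, reg = 0x724
clock 2: out=0, reg = 0x392
clock 3: out=0, reg = 0x9C9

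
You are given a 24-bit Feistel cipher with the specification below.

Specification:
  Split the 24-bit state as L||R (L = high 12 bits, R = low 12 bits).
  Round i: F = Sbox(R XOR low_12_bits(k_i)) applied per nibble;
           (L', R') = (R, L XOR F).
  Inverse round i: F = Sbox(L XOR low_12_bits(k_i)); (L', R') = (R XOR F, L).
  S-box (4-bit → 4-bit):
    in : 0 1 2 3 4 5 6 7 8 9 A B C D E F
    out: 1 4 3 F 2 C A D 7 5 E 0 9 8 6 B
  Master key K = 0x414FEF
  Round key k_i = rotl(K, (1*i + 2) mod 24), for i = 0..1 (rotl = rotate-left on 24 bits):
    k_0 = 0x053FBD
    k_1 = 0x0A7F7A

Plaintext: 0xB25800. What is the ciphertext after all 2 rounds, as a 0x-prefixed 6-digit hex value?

0x62DDCD

s_0 = plaintext = 0xB25800
s_1 = Round(s_0, k_0) = 0x80062D
s_2 = Round(s_1, k_1) = 0x62DDCD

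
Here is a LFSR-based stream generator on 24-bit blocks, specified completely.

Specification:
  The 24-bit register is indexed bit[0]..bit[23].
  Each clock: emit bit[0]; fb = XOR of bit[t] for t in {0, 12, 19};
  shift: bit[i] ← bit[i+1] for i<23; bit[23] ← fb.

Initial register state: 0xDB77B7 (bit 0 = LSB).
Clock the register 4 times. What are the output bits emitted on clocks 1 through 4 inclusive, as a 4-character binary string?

1110

reg_0 = 0xDB77B7
clock 1: out=1, reg = 0xEDBBDB
clock 2: out=1, reg = 0xF6DDED
clock 3: out=1, reg = 0x7B6EF6
clock 4: out=0, reg = 0xBDB77B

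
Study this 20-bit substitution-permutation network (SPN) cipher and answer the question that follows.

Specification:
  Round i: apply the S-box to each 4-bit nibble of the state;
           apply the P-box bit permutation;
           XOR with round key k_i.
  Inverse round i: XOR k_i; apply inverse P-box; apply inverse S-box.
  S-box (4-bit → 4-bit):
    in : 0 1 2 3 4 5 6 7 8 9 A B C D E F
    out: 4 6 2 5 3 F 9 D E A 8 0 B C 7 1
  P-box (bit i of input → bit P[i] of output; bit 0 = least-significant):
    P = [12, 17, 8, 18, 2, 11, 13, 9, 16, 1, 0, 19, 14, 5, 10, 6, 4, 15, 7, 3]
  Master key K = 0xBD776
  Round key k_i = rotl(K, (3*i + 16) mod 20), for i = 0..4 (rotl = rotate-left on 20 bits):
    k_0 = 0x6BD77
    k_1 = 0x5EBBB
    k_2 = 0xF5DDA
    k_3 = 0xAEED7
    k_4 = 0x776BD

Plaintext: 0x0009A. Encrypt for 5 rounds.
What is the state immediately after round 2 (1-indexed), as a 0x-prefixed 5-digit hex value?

0x07BBE

s_0 = plaintext = 0x0009A
s_1 = Round(s_0, k_0) = 0x2B3F6
s_2 = Round(s_1, k_1) = 0x07BBE
s_3 = Round(s_2, k_2) = 0xD081A
s_4 = Round(s_3, k_3) = 0x6C25C
s_5 = Round(s_4, k_4) = 0x10CC3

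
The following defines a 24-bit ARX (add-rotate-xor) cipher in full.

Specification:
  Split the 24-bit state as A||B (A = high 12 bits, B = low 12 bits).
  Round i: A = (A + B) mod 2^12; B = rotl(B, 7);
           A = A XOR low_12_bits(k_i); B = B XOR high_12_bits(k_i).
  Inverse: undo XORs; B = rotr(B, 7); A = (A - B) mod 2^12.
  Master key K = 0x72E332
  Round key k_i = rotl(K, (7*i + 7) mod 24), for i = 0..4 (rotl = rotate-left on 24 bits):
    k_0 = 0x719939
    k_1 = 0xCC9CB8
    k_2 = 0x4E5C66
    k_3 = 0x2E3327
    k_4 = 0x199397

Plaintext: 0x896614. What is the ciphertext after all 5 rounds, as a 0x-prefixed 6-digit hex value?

0x71029F

s_0 = plaintext = 0x896614
s_1 = Round(s_0, k_0) = 0x793D29
s_2 = Round(s_1, k_1) = 0x804820
s_3 = Round(s_2, k_2) = 0xC424A4
s_4 = Round(s_3, k_3) = 0x3C10C6
s_5 = Round(s_4, k_4) = 0x71029F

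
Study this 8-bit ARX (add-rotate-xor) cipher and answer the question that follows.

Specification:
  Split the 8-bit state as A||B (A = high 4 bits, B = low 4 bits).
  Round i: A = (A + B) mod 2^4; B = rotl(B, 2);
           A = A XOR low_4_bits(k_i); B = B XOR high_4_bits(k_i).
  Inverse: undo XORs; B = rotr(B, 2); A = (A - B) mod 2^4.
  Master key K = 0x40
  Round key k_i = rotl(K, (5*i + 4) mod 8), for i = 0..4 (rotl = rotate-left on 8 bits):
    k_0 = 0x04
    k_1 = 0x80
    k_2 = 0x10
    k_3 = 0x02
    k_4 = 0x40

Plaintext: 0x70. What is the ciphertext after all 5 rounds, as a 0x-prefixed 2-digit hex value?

0x87

s_0 = plaintext = 0x70
s_1 = Round(s_0, k_0) = 0x30
s_2 = Round(s_1, k_1) = 0x38
s_3 = Round(s_2, k_2) = 0xB3
s_4 = Round(s_3, k_3) = 0xCC
s_5 = Round(s_4, k_4) = 0x87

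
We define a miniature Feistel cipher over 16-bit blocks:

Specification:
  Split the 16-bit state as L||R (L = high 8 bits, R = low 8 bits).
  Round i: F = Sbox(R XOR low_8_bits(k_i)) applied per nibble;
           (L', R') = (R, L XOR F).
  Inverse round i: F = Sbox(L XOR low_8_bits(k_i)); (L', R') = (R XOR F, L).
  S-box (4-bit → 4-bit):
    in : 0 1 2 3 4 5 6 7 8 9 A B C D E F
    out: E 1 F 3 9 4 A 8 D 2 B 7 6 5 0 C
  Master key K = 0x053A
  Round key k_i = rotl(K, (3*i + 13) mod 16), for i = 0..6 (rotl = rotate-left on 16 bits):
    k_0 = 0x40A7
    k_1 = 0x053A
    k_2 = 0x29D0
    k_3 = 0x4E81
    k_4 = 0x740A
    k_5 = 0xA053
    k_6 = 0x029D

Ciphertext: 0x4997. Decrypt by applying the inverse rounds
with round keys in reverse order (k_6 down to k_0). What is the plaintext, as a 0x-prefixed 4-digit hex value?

0x2F9B

s_0 = ciphertext = 0x4997
s_1 = InvRound(s_0, k_6) = 0xCE49
s_2 = InvRound(s_1, k_5) = 0x6CCE
s_3 = InvRound(s_2, k_4) = 0x646C
s_4 = InvRound(s_3, k_3) = 0x6864
s_5 = InvRound(s_4, k_2) = 0x1968
s_6 = InvRound(s_5, k_1) = 0x9B19
s_7 = InvRound(s_6, k_0) = 0x2F9B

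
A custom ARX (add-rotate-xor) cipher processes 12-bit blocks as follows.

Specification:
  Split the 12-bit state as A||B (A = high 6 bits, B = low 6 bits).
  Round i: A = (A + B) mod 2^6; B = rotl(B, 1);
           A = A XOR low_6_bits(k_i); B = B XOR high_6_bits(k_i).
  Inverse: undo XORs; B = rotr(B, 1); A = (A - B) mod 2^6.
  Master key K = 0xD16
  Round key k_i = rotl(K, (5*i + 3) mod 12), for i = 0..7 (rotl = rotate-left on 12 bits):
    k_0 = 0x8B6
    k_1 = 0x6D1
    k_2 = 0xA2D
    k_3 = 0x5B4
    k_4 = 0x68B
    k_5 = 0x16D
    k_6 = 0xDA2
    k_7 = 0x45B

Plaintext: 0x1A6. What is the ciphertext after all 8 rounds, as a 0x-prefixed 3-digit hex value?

0x90E

s_0 = plaintext = 0x1A6
s_1 = Round(s_0, k_0) = 0x6AF
s_2 = Round(s_1, k_1) = 0x604
s_3 = Round(s_2, k_2) = 0xC60
s_4 = Round(s_3, k_3) = 0x957
s_5 = Round(s_4, k_4) = 0xDF4
s_6 = Round(s_5, k_5) = 0x1AC
s_7 = Round(s_6, k_6) = 0x42F
s_8 = Round(s_7, k_7) = 0x90E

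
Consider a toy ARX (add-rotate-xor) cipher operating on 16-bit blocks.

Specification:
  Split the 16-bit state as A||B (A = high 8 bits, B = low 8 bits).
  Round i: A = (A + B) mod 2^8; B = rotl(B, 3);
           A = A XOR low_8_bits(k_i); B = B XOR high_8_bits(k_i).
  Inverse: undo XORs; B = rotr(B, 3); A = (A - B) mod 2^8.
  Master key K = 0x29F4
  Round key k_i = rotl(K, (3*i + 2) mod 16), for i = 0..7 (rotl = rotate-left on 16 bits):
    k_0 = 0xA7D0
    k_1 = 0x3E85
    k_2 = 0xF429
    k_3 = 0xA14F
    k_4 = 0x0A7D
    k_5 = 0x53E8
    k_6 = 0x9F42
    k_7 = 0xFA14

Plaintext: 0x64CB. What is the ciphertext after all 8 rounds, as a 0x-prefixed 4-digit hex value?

0x9961

s_0 = plaintext = 0x64CB
s_1 = Round(s_0, k_0) = 0xFFF9
s_2 = Round(s_1, k_1) = 0x7DF1
s_3 = Round(s_2, k_2) = 0x477B
s_4 = Round(s_3, k_3) = 0x8D7A
s_5 = Round(s_4, k_4) = 0x7AD9
s_6 = Round(s_5, k_5) = 0xBB9D
s_7 = Round(s_6, k_6) = 0x1A73
s_8 = Round(s_7, k_7) = 0x9961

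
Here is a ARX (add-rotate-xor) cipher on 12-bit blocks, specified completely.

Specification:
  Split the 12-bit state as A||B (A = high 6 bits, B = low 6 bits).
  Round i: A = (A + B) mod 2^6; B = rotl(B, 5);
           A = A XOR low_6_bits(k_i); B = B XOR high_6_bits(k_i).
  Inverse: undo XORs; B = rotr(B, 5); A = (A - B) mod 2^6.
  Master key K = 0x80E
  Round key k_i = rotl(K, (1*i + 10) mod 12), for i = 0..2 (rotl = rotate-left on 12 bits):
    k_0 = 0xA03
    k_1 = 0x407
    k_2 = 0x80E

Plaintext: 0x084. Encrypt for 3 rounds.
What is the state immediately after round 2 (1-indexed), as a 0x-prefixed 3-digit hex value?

0xA05

s_0 = plaintext = 0x084
s_1 = Round(s_0, k_0) = 0x16A
s_2 = Round(s_1, k_1) = 0xA05
s_3 = Round(s_2, k_2) = 0x8C2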